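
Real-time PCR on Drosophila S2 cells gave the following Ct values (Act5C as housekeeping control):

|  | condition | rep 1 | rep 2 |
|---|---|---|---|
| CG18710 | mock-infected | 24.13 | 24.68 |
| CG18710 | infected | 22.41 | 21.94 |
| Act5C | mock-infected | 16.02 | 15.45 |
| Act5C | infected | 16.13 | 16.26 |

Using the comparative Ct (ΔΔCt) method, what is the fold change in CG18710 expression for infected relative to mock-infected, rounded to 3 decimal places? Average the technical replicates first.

Mean Ct: CG18710 mock-infected 24.405; CG18710 infected 22.175; Act5C mock-infected 15.735; Act5C infected 16.195
ΔCt(mock-infected) = 24.405 − 15.735 = 8.670
ΔCt(infected) = 22.175 − 16.195 = 5.980
ΔΔCt = 5.980 − 8.670 = -2.690
Fold change = 2^(−(-2.690)) = 2^2.690 = 6.4531

6.453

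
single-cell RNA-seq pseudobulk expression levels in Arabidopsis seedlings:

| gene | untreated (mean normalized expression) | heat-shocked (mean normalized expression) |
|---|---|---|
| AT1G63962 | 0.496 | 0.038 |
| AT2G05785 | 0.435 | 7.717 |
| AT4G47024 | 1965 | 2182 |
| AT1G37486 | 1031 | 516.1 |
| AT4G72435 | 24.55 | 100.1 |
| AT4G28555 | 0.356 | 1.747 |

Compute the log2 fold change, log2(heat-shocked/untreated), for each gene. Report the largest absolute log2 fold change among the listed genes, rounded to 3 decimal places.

log2(0.038/0.496) = -3.706  (AT1G63962)
log2(7.717/0.435) = 4.149  (AT2G05785)
log2(2182/1965) = 0.151  (AT4G47024)
log2(516.1/1031) = -0.998  (AT1G37486)
log2(100.1/24.55) = 2.028  (AT4G72435)
log2(1.747/0.356) = 2.295  (AT4G28555)
The largest magnitude belongs to AT2G05785.

4.149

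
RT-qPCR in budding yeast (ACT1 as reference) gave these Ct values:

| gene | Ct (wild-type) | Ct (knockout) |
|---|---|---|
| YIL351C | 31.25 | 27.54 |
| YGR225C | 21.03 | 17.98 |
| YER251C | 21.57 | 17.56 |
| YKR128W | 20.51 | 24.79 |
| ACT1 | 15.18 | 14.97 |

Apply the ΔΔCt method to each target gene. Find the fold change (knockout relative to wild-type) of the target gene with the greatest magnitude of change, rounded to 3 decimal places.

YIL351C: ΔΔCt = (27.54−14.97) − (31.25−15.18) = 12.57 − 16.07 = -3.50; fold change = 2^3.50 = 11.314
YGR225C: ΔΔCt = (17.98−14.97) − (21.03−15.18) = 3.01 − 5.85 = -2.84; fold change = 2^2.84 = 7.160
YER251C: ΔΔCt = (17.56−14.97) − (21.57−15.18) = 2.59 − 6.39 = -3.80; fold change = 2^3.80 = 13.929
YKR128W: ΔΔCt = (24.79−14.97) − (20.51−15.18) = 9.82 − 5.33 = 4.49; fold change = 2^-4.49 = 0.045
YKR128W has the largest |ΔΔCt| = 4.49.

0.045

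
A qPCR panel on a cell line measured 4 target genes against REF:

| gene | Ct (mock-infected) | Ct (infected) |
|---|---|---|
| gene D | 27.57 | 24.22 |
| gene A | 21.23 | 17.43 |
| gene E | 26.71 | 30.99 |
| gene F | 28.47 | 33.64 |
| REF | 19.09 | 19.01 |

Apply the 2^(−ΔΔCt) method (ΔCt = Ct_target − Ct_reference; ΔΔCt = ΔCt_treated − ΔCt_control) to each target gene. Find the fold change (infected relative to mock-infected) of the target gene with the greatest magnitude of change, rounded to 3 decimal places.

0.026

gene D: ΔΔCt = (24.22−19.01) − (27.57−19.09) = 5.21 − 8.48 = -3.27; fold change = 2^3.27 = 9.646
gene A: ΔΔCt = (17.43−19.01) − (21.23−19.09) = -1.58 − 2.14 = -3.72; fold change = 2^3.72 = 13.177
gene E: ΔΔCt = (30.99−19.01) − (26.71−19.09) = 11.98 − 7.62 = 4.36; fold change = 2^-4.36 = 0.049
gene F: ΔΔCt = (33.64−19.01) − (28.47−19.09) = 14.63 − 9.38 = 5.25; fold change = 2^-5.25 = 0.026
gene F has the largest |ΔΔCt| = 5.25.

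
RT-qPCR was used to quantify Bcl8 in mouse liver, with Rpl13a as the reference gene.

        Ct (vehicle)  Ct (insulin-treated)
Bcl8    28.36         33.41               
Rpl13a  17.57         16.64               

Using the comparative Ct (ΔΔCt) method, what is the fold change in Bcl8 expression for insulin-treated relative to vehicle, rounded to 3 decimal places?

0.016

ΔCt(vehicle) = 28.360 − 17.570 = 10.790
ΔCt(insulin-treated) = 33.410 − 16.640 = 16.770
ΔΔCt = 16.770 − 10.790 = 5.980
Fold change = 2^(−5.980) = 0.0158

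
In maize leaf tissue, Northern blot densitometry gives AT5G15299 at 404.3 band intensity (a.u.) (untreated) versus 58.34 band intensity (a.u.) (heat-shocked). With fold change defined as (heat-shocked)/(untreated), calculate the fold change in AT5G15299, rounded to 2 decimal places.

0.14

Fold change = 58.34 / 404.3 = 0.144
AT5G15299 is downregulated.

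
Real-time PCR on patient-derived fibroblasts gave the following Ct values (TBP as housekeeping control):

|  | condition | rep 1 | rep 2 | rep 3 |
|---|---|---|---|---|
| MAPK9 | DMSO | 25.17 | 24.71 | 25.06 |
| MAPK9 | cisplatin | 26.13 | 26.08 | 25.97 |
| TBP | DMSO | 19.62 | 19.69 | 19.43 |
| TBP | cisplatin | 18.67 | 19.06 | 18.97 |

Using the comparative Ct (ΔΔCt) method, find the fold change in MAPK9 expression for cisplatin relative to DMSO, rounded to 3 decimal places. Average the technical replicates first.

Mean Ct: MAPK9 DMSO 24.980; MAPK9 cisplatin 26.060; TBP DMSO 19.580; TBP cisplatin 18.900
ΔCt(DMSO) = 24.980 − 19.580 = 5.400
ΔCt(cisplatin) = 26.060 − 18.900 = 7.160
ΔΔCt = 7.160 − 5.400 = 1.760
Fold change = 2^(−1.760) = 0.2952

0.295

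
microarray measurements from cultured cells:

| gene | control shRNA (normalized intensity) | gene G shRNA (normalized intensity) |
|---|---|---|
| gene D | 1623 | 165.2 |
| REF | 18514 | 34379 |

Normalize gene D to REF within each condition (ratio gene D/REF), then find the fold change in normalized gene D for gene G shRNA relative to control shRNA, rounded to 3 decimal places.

gene D/REF (control shRNA) = 1623 / 18514 = 0.087663
gene D/REF (gene G shRNA) = 165.2 / 34379 = 0.0048053
Fold change = 0.0048053 / 0.087663 = 0.0548

0.055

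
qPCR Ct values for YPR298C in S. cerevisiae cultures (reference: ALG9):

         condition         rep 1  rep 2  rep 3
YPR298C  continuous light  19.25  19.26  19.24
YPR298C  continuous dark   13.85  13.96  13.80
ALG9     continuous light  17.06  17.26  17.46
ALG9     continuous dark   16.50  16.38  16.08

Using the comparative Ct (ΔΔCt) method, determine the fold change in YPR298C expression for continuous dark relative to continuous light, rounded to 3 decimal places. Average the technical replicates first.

Mean Ct: YPR298C continuous light 19.250; YPR298C continuous dark 13.870; ALG9 continuous light 17.260; ALG9 continuous dark 16.320
ΔCt(continuous light) = 19.250 − 17.260 = 1.990
ΔCt(continuous dark) = 13.870 − 16.320 = -2.450
ΔΔCt = -2.450 − 1.990 = -4.440
Fold change = 2^(−(-4.440)) = 2^4.440 = 21.7057

21.706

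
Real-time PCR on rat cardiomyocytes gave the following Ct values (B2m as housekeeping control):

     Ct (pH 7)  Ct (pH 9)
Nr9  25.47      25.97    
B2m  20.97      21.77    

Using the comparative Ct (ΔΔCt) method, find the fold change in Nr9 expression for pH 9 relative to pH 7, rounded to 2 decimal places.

ΔCt(pH 7) = 25.470 − 20.970 = 4.500
ΔCt(pH 9) = 25.970 − 21.770 = 4.200
ΔΔCt = 4.200 − 4.500 = -0.300
Fold change = 2^(−(-0.300)) = 2^0.300 = 1.231

1.23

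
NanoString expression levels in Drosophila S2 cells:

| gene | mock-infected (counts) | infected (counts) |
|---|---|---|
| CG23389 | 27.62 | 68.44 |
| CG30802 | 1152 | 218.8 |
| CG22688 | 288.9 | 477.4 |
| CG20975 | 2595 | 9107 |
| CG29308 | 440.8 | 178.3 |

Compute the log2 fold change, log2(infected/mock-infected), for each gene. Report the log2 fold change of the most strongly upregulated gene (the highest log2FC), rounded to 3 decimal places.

log2(68.44/27.62) = 1.309  (CG23389)
log2(218.8/1152) = -2.396  (CG30802)
log2(477.4/288.9) = 0.725  (CG22688)
log2(9107/2595) = 1.811  (CG20975)
log2(178.3/440.8) = -1.306  (CG29308)
CG20975 is most strongly upregulated.

1.811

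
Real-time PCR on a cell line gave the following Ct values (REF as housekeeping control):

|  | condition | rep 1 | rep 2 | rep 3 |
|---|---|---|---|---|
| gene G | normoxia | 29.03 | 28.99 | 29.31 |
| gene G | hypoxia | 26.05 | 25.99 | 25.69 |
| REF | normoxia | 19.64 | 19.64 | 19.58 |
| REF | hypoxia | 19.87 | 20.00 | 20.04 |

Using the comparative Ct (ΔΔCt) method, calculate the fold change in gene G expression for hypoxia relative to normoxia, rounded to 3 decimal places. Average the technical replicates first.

Mean Ct: gene G normoxia 29.110; gene G hypoxia 25.910; REF normoxia 19.620; REF hypoxia 19.970
ΔCt(normoxia) = 29.110 − 19.620 = 9.490
ΔCt(hypoxia) = 25.910 − 19.970 = 5.940
ΔΔCt = 5.940 − 9.490 = -3.550
Fold change = 2^(−(-3.550)) = 2^3.550 = 11.7127

11.713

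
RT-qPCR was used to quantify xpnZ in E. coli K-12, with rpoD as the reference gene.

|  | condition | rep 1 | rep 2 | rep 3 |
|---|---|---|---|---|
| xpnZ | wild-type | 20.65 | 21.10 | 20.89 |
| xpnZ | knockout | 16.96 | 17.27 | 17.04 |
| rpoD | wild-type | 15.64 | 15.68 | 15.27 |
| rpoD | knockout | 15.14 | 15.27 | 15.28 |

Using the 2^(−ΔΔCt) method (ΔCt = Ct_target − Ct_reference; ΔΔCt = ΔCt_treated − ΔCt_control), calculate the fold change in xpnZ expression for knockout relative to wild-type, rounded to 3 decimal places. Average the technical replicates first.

11.236

Mean Ct: xpnZ wild-type 20.880; xpnZ knockout 17.090; rpoD wild-type 15.530; rpoD knockout 15.230
ΔCt(wild-type) = 20.880 − 15.530 = 5.350
ΔCt(knockout) = 17.090 − 15.230 = 1.860
ΔΔCt = 1.860 − 5.350 = -3.490
Fold change = 2^(−(-3.490)) = 2^3.490 = 11.2356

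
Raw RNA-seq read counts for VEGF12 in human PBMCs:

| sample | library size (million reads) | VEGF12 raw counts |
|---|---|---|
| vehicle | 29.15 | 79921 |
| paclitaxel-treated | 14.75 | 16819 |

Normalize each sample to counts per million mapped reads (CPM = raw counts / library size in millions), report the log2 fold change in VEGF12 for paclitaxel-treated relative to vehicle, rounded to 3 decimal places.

-1.266

CPM(vehicle) = 79921 / 29.15 = 2741.7153
CPM(paclitaxel-treated) = 16819 / 14.75 = 1140.2712
Fold change = 1140.2712 / 2741.7153 = 0.41590
log2(0.41590) = -1.2657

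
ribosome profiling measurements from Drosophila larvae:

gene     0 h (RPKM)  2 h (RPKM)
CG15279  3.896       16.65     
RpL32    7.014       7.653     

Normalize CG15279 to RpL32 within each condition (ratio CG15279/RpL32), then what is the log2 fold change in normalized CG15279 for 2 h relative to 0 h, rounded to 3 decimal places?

1.970

CG15279/RpL32 (0 h) = 3.896 / 7.014 = 0.55546
CG15279/RpL32 (2 h) = 16.65 / 7.653 = 2.1756
Fold change = 2.1756 / 0.55546 = 3.9168
log2(3.9168) = 1.9697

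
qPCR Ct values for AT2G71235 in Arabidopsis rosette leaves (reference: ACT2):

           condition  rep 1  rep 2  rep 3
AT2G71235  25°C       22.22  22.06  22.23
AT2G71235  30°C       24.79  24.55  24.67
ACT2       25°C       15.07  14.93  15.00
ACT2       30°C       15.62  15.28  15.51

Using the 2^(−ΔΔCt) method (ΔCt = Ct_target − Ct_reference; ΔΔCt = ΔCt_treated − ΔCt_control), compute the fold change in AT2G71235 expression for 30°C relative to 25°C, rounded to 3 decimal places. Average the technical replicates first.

Mean Ct: AT2G71235 25°C 22.170; AT2G71235 30°C 24.670; ACT2 25°C 15.000; ACT2 30°C 15.470
ΔCt(25°C) = 22.170 − 15.000 = 7.170
ΔCt(30°C) = 24.670 − 15.470 = 9.200
ΔΔCt = 9.200 − 7.170 = 2.030
Fold change = 2^(−2.030) = 0.2449

0.245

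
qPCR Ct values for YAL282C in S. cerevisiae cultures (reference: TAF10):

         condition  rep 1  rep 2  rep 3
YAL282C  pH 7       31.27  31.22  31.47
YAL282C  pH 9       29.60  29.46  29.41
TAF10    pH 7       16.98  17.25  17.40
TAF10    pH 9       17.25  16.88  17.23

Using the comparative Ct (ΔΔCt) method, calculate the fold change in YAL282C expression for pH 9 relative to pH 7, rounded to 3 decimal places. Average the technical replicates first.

Mean Ct: YAL282C pH 7 31.320; YAL282C pH 9 29.490; TAF10 pH 7 17.210; TAF10 pH 9 17.120
ΔCt(pH 7) = 31.320 − 17.210 = 14.110
ΔCt(pH 9) = 29.490 − 17.120 = 12.370
ΔΔCt = 12.370 − 14.110 = -1.740
Fold change = 2^(−(-1.740)) = 2^1.740 = 3.3404

3.340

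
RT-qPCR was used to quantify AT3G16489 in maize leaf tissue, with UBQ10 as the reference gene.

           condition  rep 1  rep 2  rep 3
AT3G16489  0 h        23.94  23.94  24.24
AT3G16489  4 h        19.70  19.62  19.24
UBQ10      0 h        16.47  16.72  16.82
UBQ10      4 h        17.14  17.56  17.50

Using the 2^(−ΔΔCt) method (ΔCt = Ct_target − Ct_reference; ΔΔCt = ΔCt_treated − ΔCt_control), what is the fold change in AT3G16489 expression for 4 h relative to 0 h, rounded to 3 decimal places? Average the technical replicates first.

Mean Ct: AT3G16489 0 h 24.040; AT3G16489 4 h 19.520; UBQ10 0 h 16.670; UBQ10 4 h 17.400
ΔCt(0 h) = 24.040 − 16.670 = 7.370
ΔCt(4 h) = 19.520 − 17.400 = 2.120
ΔΔCt = 2.120 − 7.370 = -5.250
Fold change = 2^(−(-5.250)) = 2^5.250 = 38.0546

38.055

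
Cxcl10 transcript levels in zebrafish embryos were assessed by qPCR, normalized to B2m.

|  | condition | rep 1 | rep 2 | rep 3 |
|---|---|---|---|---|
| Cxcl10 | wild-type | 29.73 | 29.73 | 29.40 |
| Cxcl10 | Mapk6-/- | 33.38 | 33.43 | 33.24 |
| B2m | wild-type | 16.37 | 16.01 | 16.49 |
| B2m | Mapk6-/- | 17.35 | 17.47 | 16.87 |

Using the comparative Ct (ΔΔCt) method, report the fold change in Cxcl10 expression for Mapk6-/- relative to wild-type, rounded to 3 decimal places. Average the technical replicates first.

0.145

Mean Ct: Cxcl10 wild-type 29.620; Cxcl10 Mapk6-/- 33.350; B2m wild-type 16.290; B2m Mapk6-/- 17.230
ΔCt(wild-type) = 29.620 − 16.290 = 13.330
ΔCt(Mapk6-/-) = 33.350 − 17.230 = 16.120
ΔΔCt = 16.120 − 13.330 = 2.790
Fold change = 2^(−2.790) = 0.1446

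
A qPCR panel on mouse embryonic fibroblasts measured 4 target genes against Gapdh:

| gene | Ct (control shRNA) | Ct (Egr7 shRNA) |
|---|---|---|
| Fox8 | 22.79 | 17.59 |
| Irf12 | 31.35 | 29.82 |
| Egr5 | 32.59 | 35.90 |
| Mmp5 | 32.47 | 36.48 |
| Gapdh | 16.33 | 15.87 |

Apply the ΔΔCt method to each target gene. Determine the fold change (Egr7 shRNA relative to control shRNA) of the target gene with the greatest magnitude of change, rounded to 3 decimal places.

26.723

Fox8: ΔΔCt = (17.59−15.87) − (22.79−16.33) = 1.72 − 6.46 = -4.74; fold change = 2^4.74 = 26.723
Irf12: ΔΔCt = (29.82−15.87) − (31.35−16.33) = 13.95 − 15.02 = -1.07; fold change = 2^1.07 = 2.099
Egr5: ΔΔCt = (35.90−15.87) − (32.59−16.33) = 20.03 − 16.26 = 3.77; fold change = 2^-3.77 = 0.073
Mmp5: ΔΔCt = (36.48−15.87) − (32.47−16.33) = 20.61 − 16.14 = 4.47; fold change = 2^-4.47 = 0.045
Fox8 has the largest |ΔΔCt| = 4.74.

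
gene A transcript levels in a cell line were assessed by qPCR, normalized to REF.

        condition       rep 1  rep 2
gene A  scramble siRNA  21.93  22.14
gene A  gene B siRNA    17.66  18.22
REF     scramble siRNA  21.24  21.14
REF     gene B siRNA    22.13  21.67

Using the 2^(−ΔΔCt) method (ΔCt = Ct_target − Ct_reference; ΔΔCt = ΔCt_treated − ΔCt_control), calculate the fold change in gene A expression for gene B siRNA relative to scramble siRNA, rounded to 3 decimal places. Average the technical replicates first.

Mean Ct: gene A scramble siRNA 22.035; gene A gene B siRNA 17.940; REF scramble siRNA 21.190; REF gene B siRNA 21.900
ΔCt(scramble siRNA) = 22.035 − 21.190 = 0.845
ΔCt(gene B siRNA) = 17.940 − 21.900 = -3.960
ΔΔCt = -3.960 − 0.845 = -4.805
Fold change = 2^(−(-4.805)) = 2^4.805 = 27.9543

27.954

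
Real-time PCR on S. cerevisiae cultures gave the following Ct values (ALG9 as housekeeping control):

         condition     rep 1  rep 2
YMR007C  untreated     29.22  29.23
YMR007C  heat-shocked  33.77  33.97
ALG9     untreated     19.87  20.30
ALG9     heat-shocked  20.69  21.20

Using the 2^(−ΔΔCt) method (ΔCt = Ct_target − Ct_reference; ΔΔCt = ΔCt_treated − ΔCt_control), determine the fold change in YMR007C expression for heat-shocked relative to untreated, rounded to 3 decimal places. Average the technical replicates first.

0.073

Mean Ct: YMR007C untreated 29.225; YMR007C heat-shocked 33.870; ALG9 untreated 20.085; ALG9 heat-shocked 20.945
ΔCt(untreated) = 29.225 − 20.085 = 9.140
ΔCt(heat-shocked) = 33.870 − 20.945 = 12.925
ΔΔCt = 12.925 − 9.140 = 3.785
Fold change = 2^(−3.785) = 0.0725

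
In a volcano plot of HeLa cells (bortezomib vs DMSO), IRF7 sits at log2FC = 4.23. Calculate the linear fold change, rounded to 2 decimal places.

Fold change = 2^(4.23) = 18.765

18.77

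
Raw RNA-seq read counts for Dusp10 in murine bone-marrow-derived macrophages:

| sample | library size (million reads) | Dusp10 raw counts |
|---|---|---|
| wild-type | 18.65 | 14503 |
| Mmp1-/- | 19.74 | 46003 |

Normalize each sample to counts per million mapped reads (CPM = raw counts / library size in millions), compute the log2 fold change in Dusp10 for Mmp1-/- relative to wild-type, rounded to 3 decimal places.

CPM(wild-type) = 14503 / 18.65 = 777.6408
CPM(Mmp1-/-) = 46003 / 19.74 = 2330.4458
Fold change = 2330.4458 / 777.6408 = 2.99682
log2(2.99682) = 1.5834

1.583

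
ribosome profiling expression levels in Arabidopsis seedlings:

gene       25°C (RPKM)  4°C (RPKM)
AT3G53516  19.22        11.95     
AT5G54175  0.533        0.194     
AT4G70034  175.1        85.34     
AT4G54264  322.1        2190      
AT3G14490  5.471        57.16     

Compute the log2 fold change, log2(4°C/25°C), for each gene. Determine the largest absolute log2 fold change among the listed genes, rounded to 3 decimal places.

3.385

log2(11.95/19.22) = -0.686  (AT3G53516)
log2(0.194/0.533) = -1.458  (AT5G54175)
log2(85.34/175.1) = -1.037  (AT4G70034)
log2(2190/322.1) = 2.765  (AT4G54264)
log2(57.16/5.471) = 3.385  (AT3G14490)
The largest magnitude belongs to AT3G14490.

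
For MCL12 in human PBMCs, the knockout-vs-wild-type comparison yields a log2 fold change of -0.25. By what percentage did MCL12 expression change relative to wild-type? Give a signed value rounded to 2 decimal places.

-15.91%

Fold change = 2^(-0.25) = 0.8409
Percent change = (FC − 1) × 100% = (0.8409 − 1) × 100 = -15.91%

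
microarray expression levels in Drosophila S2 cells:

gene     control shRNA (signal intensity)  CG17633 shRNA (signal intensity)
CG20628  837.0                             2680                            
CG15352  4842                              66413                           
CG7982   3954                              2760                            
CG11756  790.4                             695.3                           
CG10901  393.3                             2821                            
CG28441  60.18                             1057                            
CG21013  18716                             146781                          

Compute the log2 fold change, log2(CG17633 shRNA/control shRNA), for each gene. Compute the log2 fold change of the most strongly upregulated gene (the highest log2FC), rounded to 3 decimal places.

4.135

log2(2680/837.0) = 1.679  (CG20628)
log2(66413/4842) = 3.778  (CG15352)
log2(2760/3954) = -0.519  (CG7982)
log2(695.3/790.4) = -0.185  (CG11756)
log2(2821/393.3) = 2.843  (CG10901)
log2(1057/60.18) = 4.135  (CG28441)
log2(146781/18716) = 2.971  (CG21013)
CG28441 is most strongly upregulated.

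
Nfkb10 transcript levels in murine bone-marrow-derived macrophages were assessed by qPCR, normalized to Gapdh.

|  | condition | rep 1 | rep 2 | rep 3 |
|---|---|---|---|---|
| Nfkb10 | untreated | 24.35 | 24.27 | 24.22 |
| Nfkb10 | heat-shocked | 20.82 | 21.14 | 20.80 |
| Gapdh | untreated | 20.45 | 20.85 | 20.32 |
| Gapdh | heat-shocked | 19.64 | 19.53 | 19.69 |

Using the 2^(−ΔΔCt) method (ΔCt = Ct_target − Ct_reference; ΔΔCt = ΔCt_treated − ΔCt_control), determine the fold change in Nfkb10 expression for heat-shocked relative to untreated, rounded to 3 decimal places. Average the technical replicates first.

Mean Ct: Nfkb10 untreated 24.280; Nfkb10 heat-shocked 20.920; Gapdh untreated 20.540; Gapdh heat-shocked 19.620
ΔCt(untreated) = 24.280 − 20.540 = 3.740
ΔCt(heat-shocked) = 20.920 − 19.620 = 1.300
ΔΔCt = 1.300 − 3.740 = -2.440
Fold change = 2^(−(-2.440)) = 2^2.440 = 5.4264

5.426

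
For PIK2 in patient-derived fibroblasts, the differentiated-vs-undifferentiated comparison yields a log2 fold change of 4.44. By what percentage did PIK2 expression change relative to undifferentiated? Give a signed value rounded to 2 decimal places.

Fold change = 2^(4.44) = 21.7057
Percent change = (FC − 1) × 100% = (21.7057 − 1) × 100 = 2070.57%

2070.57%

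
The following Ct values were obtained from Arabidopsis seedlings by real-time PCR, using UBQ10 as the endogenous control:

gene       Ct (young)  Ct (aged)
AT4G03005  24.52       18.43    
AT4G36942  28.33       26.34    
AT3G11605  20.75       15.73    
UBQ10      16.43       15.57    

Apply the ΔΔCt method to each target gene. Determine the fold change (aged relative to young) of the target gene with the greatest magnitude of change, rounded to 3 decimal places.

AT4G03005: ΔΔCt = (18.43−15.57) − (24.52−16.43) = 2.86 − 8.09 = -5.23; fold change = 2^5.23 = 37.531
AT4G36942: ΔΔCt = (26.34−15.57) − (28.33−16.43) = 10.77 − 11.90 = -1.13; fold change = 2^1.13 = 2.189
AT3G11605: ΔΔCt = (15.73−15.57) − (20.75−16.43) = 0.16 − 4.32 = -4.16; fold change = 2^4.16 = 17.877
AT4G03005 has the largest |ΔΔCt| = 5.23.

37.531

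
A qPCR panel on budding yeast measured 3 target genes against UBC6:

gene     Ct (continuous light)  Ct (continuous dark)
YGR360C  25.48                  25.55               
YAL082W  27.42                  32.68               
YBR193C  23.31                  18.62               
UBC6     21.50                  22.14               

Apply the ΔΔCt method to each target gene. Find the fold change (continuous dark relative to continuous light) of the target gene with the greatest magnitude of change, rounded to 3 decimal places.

YGR360C: ΔΔCt = (25.55−22.14) − (25.48−21.50) = 3.41 − 3.98 = -0.57; fold change = 2^0.57 = 1.485
YAL082W: ΔΔCt = (32.68−22.14) − (27.42−21.50) = 10.54 − 5.92 = 4.62; fold change = 2^-4.62 = 0.041
YBR193C: ΔΔCt = (18.62−22.14) − (23.31−21.50) = -3.52 − 1.81 = -5.33; fold change = 2^5.33 = 40.224
YBR193C has the largest |ΔΔCt| = 5.33.

40.224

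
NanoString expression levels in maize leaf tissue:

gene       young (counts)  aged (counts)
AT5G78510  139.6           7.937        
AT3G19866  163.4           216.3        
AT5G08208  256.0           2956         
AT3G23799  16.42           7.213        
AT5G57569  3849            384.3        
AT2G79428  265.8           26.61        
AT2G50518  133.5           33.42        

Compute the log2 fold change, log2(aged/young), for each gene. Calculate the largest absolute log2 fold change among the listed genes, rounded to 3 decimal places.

4.137

log2(7.937/139.6) = -4.137  (AT5G78510)
log2(216.3/163.4) = 0.405  (AT3G19866)
log2(2956/256.0) = 3.529  (AT5G08208)
log2(7.213/16.42) = -1.187  (AT3G23799)
log2(384.3/3849) = -3.324  (AT5G57569)
log2(26.61/265.8) = -3.320  (AT2G79428)
log2(33.42/133.5) = -1.998  (AT2G50518)
The largest magnitude belongs to AT5G78510.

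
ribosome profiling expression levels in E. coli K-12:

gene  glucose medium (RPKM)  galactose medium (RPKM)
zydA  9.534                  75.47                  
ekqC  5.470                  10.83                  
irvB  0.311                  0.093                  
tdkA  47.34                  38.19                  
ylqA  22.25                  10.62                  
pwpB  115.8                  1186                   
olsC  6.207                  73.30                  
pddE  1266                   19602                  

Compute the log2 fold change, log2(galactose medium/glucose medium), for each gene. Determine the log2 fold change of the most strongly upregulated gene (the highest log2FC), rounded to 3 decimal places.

3.953

log2(75.47/9.534) = 2.985  (zydA)
log2(10.83/5.470) = 0.985  (ekqC)
log2(0.093/0.311) = -1.742  (irvB)
log2(38.19/47.34) = -0.310  (tdkA)
log2(10.62/22.25) = -1.067  (ylqA)
log2(1186/115.8) = 3.356  (pwpB)
log2(73.30/6.207) = 3.562  (olsC)
log2(19602/1266) = 3.953  (pddE)
pddE is most strongly upregulated.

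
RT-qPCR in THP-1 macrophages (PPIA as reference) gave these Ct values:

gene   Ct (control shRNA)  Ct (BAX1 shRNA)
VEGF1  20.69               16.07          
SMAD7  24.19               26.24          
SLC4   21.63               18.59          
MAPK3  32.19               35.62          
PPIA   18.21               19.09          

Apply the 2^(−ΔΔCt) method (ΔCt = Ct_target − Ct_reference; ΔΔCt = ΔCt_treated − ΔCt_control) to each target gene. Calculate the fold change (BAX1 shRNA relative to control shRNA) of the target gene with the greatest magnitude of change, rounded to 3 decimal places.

VEGF1: ΔΔCt = (16.07−19.09) − (20.69−18.21) = -3.02 − 2.48 = -5.50; fold change = 2^5.50 = 45.255
SMAD7: ΔΔCt = (26.24−19.09) − (24.19−18.21) = 7.15 − 5.98 = 1.17; fold change = 2^-1.17 = 0.444
SLC4: ΔΔCt = (18.59−19.09) − (21.63−18.21) = -0.50 − 3.42 = -3.92; fold change = 2^3.92 = 15.137
MAPK3: ΔΔCt = (35.62−19.09) − (32.19−18.21) = 16.53 − 13.98 = 2.55; fold change = 2^-2.55 = 0.171
VEGF1 has the largest |ΔΔCt| = 5.50.

45.255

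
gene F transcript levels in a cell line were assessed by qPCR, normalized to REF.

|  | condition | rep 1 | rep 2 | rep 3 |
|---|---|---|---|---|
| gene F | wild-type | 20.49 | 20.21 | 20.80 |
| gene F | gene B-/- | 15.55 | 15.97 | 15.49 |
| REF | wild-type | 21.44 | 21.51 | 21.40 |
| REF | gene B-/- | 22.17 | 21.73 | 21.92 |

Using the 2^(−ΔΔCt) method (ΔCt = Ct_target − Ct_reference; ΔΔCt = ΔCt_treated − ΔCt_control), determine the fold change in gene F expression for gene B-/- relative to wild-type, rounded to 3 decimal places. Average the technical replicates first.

Mean Ct: gene F wild-type 20.500; gene F gene B-/- 15.670; REF wild-type 21.450; REF gene B-/- 21.940
ΔCt(wild-type) = 20.500 − 21.450 = -0.950
ΔCt(gene B-/-) = 15.670 − 21.940 = -6.270
ΔΔCt = -6.270 − (-0.950) = -5.320
Fold change = 2^(−(-5.320)) = 2^5.320 = 39.9466

39.947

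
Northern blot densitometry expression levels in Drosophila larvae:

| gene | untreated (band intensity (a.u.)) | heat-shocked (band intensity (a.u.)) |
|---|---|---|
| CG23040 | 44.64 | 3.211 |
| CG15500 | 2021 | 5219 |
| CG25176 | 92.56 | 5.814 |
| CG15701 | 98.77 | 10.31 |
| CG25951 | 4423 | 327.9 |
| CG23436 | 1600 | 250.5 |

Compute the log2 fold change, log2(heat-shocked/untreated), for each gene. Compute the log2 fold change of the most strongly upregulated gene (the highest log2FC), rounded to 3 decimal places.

1.369

log2(3.211/44.64) = -3.797  (CG23040)
log2(5219/2021) = 1.369  (CG15500)
log2(5.814/92.56) = -3.993  (CG25176)
log2(10.31/98.77) = -3.260  (CG15701)
log2(327.9/4423) = -3.754  (CG25951)
log2(250.5/1600) = -2.675  (CG23436)
CG15500 is most strongly upregulated.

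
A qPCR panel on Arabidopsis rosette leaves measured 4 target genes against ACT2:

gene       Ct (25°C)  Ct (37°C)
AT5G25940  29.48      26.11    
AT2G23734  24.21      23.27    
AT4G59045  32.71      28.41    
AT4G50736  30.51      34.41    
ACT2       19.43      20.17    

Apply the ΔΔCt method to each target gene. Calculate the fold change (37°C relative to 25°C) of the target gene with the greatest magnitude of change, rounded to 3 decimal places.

AT5G25940: ΔΔCt = (26.11−20.17) − (29.48−19.43) = 5.94 − 10.05 = -4.11; fold change = 2^4.11 = 17.268
AT2G23734: ΔΔCt = (23.27−20.17) − (24.21−19.43) = 3.10 − 4.78 = -1.68; fold change = 2^1.68 = 3.204
AT4G59045: ΔΔCt = (28.41−20.17) − (32.71−19.43) = 8.24 − 13.28 = -5.04; fold change = 2^5.04 = 32.900
AT4G50736: ΔΔCt = (34.41−20.17) − (30.51−19.43) = 14.24 − 11.08 = 3.16; fold change = 2^-3.16 = 0.112
AT4G59045 has the largest |ΔΔCt| = 5.04.

32.900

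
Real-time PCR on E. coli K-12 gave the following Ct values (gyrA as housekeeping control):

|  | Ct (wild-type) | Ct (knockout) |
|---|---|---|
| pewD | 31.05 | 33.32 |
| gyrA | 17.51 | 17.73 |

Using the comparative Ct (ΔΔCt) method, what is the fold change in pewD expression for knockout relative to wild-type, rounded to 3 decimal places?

ΔCt(wild-type) = 31.050 − 17.510 = 13.540
ΔCt(knockout) = 33.320 − 17.730 = 15.590
ΔΔCt = 15.590 − 13.540 = 2.050
Fold change = 2^(−2.050) = 0.2415

0.241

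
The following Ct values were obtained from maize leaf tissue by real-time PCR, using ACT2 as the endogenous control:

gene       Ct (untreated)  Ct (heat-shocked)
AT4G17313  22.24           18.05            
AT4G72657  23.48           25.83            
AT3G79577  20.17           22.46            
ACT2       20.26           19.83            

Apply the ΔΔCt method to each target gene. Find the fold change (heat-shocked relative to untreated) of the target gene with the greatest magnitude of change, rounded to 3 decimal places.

AT4G17313: ΔΔCt = (18.05−19.83) − (22.24−20.26) = -1.78 − 1.98 = -3.76; fold change = 2^3.76 = 13.548
AT4G72657: ΔΔCt = (25.83−19.83) − (23.48−20.26) = 6.00 − 3.22 = 2.78; fold change = 2^-2.78 = 0.146
AT3G79577: ΔΔCt = (22.46−19.83) − (20.17−20.26) = 2.63 − (-0.09) = 2.72; fold change = 2^-2.72 = 0.152
AT4G17313 has the largest |ΔΔCt| = 3.76.

13.548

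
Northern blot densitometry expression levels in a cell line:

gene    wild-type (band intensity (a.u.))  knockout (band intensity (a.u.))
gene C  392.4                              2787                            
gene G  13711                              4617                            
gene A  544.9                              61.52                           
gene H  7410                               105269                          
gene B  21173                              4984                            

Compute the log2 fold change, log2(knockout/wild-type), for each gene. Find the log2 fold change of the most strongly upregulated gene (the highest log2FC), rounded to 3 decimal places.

3.828

log2(2787/392.4) = 2.828  (gene C)
log2(4617/13711) = -1.570  (gene G)
log2(61.52/544.9) = -3.147  (gene A)
log2(105269/7410) = 3.828  (gene H)
log2(4984/21173) = -2.087  (gene B)
gene H is most strongly upregulated.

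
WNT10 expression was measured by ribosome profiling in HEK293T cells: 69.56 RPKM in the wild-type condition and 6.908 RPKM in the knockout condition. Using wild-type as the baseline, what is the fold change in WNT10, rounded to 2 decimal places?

0.10

Fold change = 6.908 / 69.56 = 0.099
WNT10 is downregulated.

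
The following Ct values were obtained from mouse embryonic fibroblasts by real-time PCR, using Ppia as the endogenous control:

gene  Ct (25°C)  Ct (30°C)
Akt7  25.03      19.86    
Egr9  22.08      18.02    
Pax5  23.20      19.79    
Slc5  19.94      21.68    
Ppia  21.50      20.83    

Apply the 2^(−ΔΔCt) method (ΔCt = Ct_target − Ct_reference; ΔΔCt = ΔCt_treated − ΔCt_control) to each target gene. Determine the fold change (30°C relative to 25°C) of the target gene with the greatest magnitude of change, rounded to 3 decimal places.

Akt7: ΔΔCt = (19.86−20.83) − (25.03−21.50) = -0.97 − 3.53 = -4.50; fold change = 2^4.50 = 22.627
Egr9: ΔΔCt = (18.02−20.83) − (22.08−21.50) = -2.81 − 0.58 = -3.39; fold change = 2^3.39 = 10.483
Pax5: ΔΔCt = (19.79−20.83) − (23.20−21.50) = -1.04 − 1.70 = -2.74; fold change = 2^2.74 = 6.681
Slc5: ΔΔCt = (21.68−20.83) − (19.94−21.50) = 0.85 − (-1.56) = 2.41; fold change = 2^-2.41 = 0.188
Akt7 has the largest |ΔΔCt| = 4.50.

22.627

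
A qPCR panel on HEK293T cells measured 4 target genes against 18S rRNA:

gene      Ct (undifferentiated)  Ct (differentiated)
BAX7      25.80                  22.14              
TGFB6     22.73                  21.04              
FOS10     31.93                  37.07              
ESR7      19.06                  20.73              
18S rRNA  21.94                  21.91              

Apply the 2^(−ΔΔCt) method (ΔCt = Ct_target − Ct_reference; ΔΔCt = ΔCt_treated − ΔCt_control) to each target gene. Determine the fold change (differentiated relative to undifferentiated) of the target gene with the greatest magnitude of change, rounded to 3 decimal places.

0.028

BAX7: ΔΔCt = (22.14−21.91) − (25.80−21.94) = 0.23 − 3.86 = -3.63; fold change = 2^3.63 = 12.381
TGFB6: ΔΔCt = (21.04−21.91) − (22.73−21.94) = -0.87 − 0.79 = -1.66; fold change = 2^1.66 = 3.160
FOS10: ΔΔCt = (37.07−21.91) − (31.93−21.94) = 15.16 − 9.99 = 5.17; fold change = 2^-5.17 = 0.028
ESR7: ΔΔCt = (20.73−21.91) − (19.06−21.94) = -1.18 − (-2.88) = 1.70; fold change = 2^-1.70 = 0.308
FOS10 has the largest |ΔΔCt| = 5.17.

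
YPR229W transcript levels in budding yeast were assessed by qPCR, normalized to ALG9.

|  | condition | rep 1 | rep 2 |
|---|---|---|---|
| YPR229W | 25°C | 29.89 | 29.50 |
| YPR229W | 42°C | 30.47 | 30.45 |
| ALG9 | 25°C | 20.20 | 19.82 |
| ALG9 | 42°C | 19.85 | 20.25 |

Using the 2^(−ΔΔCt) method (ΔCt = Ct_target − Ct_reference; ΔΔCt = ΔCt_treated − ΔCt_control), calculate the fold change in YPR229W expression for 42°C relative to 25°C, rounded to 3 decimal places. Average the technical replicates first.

0.605

Mean Ct: YPR229W 25°C 29.695; YPR229W 42°C 30.460; ALG9 25°C 20.010; ALG9 42°C 20.050
ΔCt(25°C) = 29.695 − 20.010 = 9.685
ΔCt(42°C) = 30.460 − 20.050 = 10.410
ΔΔCt = 10.410 − 9.685 = 0.725
Fold change = 2^(−0.725) = 0.6050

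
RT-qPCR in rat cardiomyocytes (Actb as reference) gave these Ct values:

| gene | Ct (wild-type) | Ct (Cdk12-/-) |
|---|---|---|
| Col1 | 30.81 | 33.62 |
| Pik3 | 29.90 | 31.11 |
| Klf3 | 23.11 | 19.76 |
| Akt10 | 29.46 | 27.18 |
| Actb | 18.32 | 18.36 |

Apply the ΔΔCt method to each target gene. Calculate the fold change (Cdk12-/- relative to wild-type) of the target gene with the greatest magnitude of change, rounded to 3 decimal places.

10.483

Col1: ΔΔCt = (33.62−18.36) − (30.81−18.32) = 15.26 − 12.49 = 2.77; fold change = 2^-2.77 = 0.147
Pik3: ΔΔCt = (31.11−18.36) − (29.90−18.32) = 12.75 − 11.58 = 1.17; fold change = 2^-1.17 = 0.444
Klf3: ΔΔCt = (19.76−18.36) − (23.11−18.32) = 1.40 − 4.79 = -3.39; fold change = 2^3.39 = 10.483
Akt10: ΔΔCt = (27.18−18.36) − (29.46−18.32) = 8.82 − 11.14 = -2.32; fold change = 2^2.32 = 4.993
Klf3 has the largest |ΔΔCt| = 3.39.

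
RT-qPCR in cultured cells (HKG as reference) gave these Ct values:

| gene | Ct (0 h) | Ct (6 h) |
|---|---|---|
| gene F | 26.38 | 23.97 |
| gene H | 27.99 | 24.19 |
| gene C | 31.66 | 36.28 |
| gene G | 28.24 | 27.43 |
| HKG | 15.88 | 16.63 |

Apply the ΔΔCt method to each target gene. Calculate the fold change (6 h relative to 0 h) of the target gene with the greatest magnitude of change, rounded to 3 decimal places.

23.425

gene F: ΔΔCt = (23.97−16.63) − (26.38−15.88) = 7.34 − 10.50 = -3.16; fold change = 2^3.16 = 8.938
gene H: ΔΔCt = (24.19−16.63) − (27.99−15.88) = 7.56 − 12.11 = -4.55; fold change = 2^4.55 = 23.425
gene C: ΔΔCt = (36.28−16.63) − (31.66−15.88) = 19.65 − 15.78 = 3.87; fold change = 2^-3.87 = 0.068
gene G: ΔΔCt = (27.43−16.63) − (28.24−15.88) = 10.80 − 12.36 = -1.56; fold change = 2^1.56 = 2.949
gene H has the largest |ΔΔCt| = 4.55.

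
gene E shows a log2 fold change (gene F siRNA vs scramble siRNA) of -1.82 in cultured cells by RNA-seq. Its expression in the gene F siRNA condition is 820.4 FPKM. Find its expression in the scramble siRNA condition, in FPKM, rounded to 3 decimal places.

Fold change = 2^(-1.82) = 0.2832
scramble siRNA expression = 820.4 / 0.2832 = 2896.678

2896.678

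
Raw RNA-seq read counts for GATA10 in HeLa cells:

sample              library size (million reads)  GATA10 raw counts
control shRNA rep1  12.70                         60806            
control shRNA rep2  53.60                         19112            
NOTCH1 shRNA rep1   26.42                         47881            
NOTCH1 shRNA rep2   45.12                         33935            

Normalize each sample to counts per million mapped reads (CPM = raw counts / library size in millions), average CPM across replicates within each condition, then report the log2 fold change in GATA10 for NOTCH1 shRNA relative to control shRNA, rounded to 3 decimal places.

CPM(control shRNA rep1) = 60806 / 12.70 = 4787.8740
CPM(control shRNA rep2) = 19112 / 53.60 = 356.5672
CPM(NOTCH1 shRNA rep1) = 47881 / 26.42 = 1812.3013
CPM(NOTCH1 shRNA rep2) = 33935 / 45.12 = 752.1055
mean CPM(control shRNA) = 2572.2206; mean CPM(NOTCH1 shRNA) = 1282.2034
Fold change = 1282.2034 / 2572.2206 = 0.49848
log2(0.49848) = -1.0044

-1.004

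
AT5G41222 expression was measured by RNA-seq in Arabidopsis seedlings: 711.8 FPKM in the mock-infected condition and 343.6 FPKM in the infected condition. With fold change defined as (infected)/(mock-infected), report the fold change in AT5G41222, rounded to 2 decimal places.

Fold change = 343.6 / 711.8 = 0.483
AT5G41222 is downregulated.

0.48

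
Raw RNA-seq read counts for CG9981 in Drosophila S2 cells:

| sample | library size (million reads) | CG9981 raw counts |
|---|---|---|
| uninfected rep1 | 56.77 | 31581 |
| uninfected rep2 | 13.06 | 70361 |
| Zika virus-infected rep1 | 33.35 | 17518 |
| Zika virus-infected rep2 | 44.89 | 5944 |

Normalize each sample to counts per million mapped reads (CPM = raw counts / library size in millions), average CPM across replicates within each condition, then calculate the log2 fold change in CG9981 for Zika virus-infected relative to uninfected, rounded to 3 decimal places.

-3.176

CPM(uninfected rep1) = 31581 / 56.77 = 556.2973
CPM(uninfected rep2) = 70361 / 13.06 = 5387.5191
CPM(Zika virus-infected rep1) = 17518 / 33.35 = 525.2774
CPM(Zika virus-infected rep2) = 5944 / 44.89 = 132.4126
mean CPM(uninfected) = 2971.9082; mean CPM(Zika virus-infected) = 328.8450
Fold change = 328.8450 / 2971.9082 = 0.11065
log2(0.11065) = -3.1759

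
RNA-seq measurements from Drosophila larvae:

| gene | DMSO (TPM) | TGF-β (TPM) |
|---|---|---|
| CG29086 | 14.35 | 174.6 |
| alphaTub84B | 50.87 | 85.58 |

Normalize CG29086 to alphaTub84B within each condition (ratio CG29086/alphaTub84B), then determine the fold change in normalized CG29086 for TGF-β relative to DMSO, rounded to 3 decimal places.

7.232

CG29086/alphaTub84B (DMSO) = 14.35 / 50.87 = 0.28209
CG29086/alphaTub84B (TGF-β) = 174.6 / 85.58 = 2.0402
Fold change = 2.0402 / 0.28209 = 7.2324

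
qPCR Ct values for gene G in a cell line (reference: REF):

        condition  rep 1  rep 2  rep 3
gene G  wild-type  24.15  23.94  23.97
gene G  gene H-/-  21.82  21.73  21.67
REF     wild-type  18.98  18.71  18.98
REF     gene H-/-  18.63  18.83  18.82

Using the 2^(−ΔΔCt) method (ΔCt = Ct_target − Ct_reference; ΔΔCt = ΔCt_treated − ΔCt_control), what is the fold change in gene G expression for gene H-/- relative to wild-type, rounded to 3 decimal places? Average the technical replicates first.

Mean Ct: gene G wild-type 24.020; gene G gene H-/- 21.740; REF wild-type 18.890; REF gene H-/- 18.760
ΔCt(wild-type) = 24.020 − 18.890 = 5.130
ΔCt(gene H-/-) = 21.740 − 18.760 = 2.980
ΔΔCt = 2.980 − 5.130 = -2.150
Fold change = 2^(−(-2.150)) = 2^2.150 = 4.4383

4.438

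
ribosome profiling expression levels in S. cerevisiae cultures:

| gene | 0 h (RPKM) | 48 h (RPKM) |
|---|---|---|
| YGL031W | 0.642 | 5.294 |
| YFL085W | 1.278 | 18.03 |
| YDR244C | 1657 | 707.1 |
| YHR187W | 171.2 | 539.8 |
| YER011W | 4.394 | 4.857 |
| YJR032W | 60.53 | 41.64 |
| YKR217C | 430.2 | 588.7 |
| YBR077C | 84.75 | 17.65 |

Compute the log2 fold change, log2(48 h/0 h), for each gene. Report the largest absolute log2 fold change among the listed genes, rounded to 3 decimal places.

log2(5.294/0.642) = 3.044  (YGL031W)
log2(18.03/1.278) = 3.818  (YFL085W)
log2(707.1/1657) = -1.229  (YDR244C)
log2(539.8/171.2) = 1.657  (YHR187W)
log2(4.857/4.394) = 0.145  (YER011W)
log2(41.64/60.53) = -0.540  (YJR032W)
log2(588.7/430.2) = 0.453  (YKR217C)
log2(17.65/84.75) = -2.264  (YBR077C)
The largest magnitude belongs to YFL085W.

3.818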